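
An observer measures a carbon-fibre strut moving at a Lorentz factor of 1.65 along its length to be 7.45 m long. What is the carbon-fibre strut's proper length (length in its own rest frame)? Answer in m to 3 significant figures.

L₀ ≈ 12.3 m

γ = 1.65 (given)
L₀ = γL = 1.65 × 7.45 = 12.3 m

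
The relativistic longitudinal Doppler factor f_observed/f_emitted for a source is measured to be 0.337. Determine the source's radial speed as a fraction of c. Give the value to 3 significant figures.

f_obs/f_src = √((1−β)/(1+β)) = 0.337  ⇒  (1−β)/(1+β) = 0.11357
β = |1 − D²|/(1 + D²) = |1 − 0.11357|/(1 + 0.11357) = 0.796

β ≈ 0.796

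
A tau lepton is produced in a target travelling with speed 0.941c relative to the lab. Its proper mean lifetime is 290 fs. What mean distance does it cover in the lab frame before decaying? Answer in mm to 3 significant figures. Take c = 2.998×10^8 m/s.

d ≈ 0.242 mm

γ = 1/√(1 − 0.941²) = 2.9550
Dilated lifetime: Δt = γτ₀ = 2.9550 × 290 fs = 856.96 fs
d = vΔt = 0.941c × 856.96 fs = 2.8211×10^8 m/s × 8.5696×10^-13 s = 0.242 mm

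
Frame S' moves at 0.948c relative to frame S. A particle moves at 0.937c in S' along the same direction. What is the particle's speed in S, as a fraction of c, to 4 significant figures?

Relativistic velocity addition: u = (u' + v)/(1 + u'v/c²)
= (0.937 + 0.948)/(1 + 0.937×0.948) = 1.885/1.88828 = 0.9983

u ≈ 0.9983c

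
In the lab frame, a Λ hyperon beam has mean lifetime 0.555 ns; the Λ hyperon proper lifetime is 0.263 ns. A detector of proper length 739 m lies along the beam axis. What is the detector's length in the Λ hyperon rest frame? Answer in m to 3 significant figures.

L ≈ 350 m

Time dilation ⇒ γ = Δt/τ₀ = 0.555/0.263 = 2.1103
Length contraction: L = L₀/γ = 739/2.1103 = 350 m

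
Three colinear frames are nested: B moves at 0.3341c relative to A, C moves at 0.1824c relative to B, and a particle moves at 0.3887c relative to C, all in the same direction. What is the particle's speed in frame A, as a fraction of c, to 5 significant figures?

u ≈ 0.73622c

Compose boost 2: (0.1824 + 0.3341)/(1 + 0.1824×0.3341) = 0.51650/1.060940 = 0.4868325
Compose boost 3: (0.3887 + 0.4868325)/(1 + 0.3887×0.4868325) = 0.8755325/1.189232 = 0.73622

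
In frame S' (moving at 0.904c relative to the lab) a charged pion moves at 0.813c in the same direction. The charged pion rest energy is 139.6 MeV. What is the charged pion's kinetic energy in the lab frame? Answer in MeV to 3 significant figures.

K ≈ 833 MeV

u_lab = (0.813 + 0.904)/(1 + 0.813×0.904) = 0.989653
γ = 1/√(1 − 0.989653²) = 6.9695
K = (γ − 1)m₀c² = (6.9695 − 1) × 139.6 = 5.9695 × 139.6 = 833 MeV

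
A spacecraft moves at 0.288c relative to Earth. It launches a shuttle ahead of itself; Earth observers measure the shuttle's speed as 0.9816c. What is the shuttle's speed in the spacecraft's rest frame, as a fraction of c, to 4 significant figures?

u' ≈ 0.9670c

Inverse velocity addition: u' = (u − v)/(1 − uv/c²)
= (0.9816 − 0.288)/(1 − 0.9816×0.288) = 0.6936/0.717299 = 0.9670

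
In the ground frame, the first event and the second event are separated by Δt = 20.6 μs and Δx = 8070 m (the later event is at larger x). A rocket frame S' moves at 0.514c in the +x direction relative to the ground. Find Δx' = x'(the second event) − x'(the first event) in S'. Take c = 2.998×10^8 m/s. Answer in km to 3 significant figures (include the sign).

Δx' ≈ 5.71 km

γ = 1/√(1 − 0.514²) = 1.1658
Δx' = γ(Δx − vΔt) = 1.1658 × (8070 m − 0.514×(2.998×10^8 m/s)×20.6×10^-6 s)
= 1.1658 × (4895.6 m) = 5.71 km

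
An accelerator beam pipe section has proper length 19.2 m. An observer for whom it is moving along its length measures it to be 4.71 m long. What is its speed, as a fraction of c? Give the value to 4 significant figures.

β ≈ 0.9694

γ = L₀/L = 19.2/4.71 = 4.07643
β = √(1 − 1/γ²) = 0.9694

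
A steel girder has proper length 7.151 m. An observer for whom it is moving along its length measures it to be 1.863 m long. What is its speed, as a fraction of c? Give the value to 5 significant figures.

γ = L₀/L = 7.151/1.863 = 3.838433
β = √(1 − 1/γ²) = 0.96547

β ≈ 0.96547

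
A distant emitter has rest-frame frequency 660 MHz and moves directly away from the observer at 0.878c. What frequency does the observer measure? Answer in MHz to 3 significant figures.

Relativistic Doppler: f_obs = f_src √((1−β)/(1+β))
= 660 × √(0.12200/1.8780) = 660 × 0.25488 = 168 MHz

f_obs ≈ 168 MHz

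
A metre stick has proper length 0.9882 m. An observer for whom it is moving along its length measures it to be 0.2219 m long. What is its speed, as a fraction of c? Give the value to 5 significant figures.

β ≈ 0.97446

γ = L₀/L = 0.9882/0.2219 = 4.453357
β = √(1 − 1/γ²) = 0.97446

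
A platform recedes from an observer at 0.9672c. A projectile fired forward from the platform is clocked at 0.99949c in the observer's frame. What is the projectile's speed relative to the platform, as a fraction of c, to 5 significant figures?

Inverse velocity addition: u' = (u − v)/(1 − uv/c²)
= (0.99949 − 0.9672)/(1 − 0.99949×0.9672) = 0.032290/0.03329327 = 0.96987

u' ≈ 0.96987c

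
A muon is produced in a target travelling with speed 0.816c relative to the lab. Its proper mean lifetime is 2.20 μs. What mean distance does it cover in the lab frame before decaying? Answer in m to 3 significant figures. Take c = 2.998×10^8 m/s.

d ≈ 931 m

γ = 1/√(1 − 0.816²) = 1.7299
Dilated lifetime: Δt = γτ₀ = 1.7299 × 2.20 μs = 3.8059 μs
d = vΔt = 0.816c × 3.8059 μs = 2.4464×10^8 m/s × 3.8059×10^-6 s = 931 m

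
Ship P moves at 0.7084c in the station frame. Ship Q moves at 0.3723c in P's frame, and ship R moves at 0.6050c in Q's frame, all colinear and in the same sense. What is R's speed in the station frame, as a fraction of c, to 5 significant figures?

Compose boost 2: (0.3723 + 0.7084)/(1 + 0.3723×0.7084) = 1.0807/1.263737 = 0.8551619
Compose boost 3: (0.6050 + 0.8551619)/(1 + 0.6050×0.8551619) = 1.460162/1.517373 = 0.96230

u ≈ 0.96230c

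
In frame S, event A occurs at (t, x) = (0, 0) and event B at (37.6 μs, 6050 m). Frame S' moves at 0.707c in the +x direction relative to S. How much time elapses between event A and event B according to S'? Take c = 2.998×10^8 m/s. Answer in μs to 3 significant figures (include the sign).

Δt' ≈ 33.0 μs

γ = 1/√(1 − 0.707²) = 1.4140
Δt' = γ(Δt − vΔx/c²) = 1.4140 × (37.6 μs − 0.707×6050 m / (2.998×10^8 m/s))
= 1.4140 × (23.333 μs) = 33.0 μs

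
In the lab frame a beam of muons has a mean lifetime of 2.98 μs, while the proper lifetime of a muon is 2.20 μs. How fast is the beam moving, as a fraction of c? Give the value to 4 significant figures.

β ≈ 0.6745

γ = Δt/τ₀ = 2.98/2.20 = 1.35455
β = √(1 − 1/γ²) = √(1 − 1/1.35455²) = 0.6745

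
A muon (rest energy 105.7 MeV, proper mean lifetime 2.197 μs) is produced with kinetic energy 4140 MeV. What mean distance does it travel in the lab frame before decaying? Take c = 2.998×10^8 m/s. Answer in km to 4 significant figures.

γ = 1 + K/(m₀c²) = 1 + 4140/105.7 = 40.1675
β = √(1 − 1/γ²) = 0.999690
Dilated lifetime: γτ₀ = 40.1675 × 2.197 μs = 88.2479 μs
d = βc·γτ₀ = 0.999690 × (2.998×10^8 m/s) × 8.82479×10^-5 s = 26.45 km

d ≈ 26.45 km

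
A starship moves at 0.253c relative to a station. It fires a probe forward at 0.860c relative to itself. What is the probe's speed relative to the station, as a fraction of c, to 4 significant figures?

u ≈ 0.9141c

Relativistic velocity addition: u = (u' + v)/(1 + u'v/c²)
= (0.860 + 0.253)/(1 + 0.860×0.253) = 1.113/1.21758 = 0.9141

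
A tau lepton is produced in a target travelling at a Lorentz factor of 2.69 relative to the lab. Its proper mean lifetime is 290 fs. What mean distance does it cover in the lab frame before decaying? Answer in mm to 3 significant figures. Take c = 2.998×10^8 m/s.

d ≈ 0.217 mm

β = √(1 − 1/γ²) = √(1 − 1/2.69²) = 0.92833
Dilated lifetime: Δt = γτ₀ = 2.69 × 290 fs = 780.10 fs
d = vΔt = 0.92833c × 780.10 fs = 2.7831×10^8 m/s × 7.8010×10^-13 s = 0.217 mm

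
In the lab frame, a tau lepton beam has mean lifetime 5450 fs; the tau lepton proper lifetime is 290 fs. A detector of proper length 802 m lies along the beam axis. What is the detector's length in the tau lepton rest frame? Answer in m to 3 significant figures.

L ≈ 42.7 m

Time dilation ⇒ γ = Δt/τ₀ = 5450/290 = 18.793
Length contraction: L = L₀/γ = 802/18.793 = 42.7 m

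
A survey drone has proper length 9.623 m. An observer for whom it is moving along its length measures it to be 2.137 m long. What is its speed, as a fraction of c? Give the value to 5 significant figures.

β ≈ 0.97503

γ = L₀/L = 9.623/2.137 = 4.503042
β = √(1 − 1/γ²) = 0.97503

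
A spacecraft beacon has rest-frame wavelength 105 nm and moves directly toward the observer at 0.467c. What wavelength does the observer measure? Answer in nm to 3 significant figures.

λ_obs ≈ 63.3 nm

Relativistic Doppler: λ_obs = λ_src √((1−β)/(1+β))
= 105 × √(0.53300/1.4670) = 105 × 0.60277 = 63.3 nm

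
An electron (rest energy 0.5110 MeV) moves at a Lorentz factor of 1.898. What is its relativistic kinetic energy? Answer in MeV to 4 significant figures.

γ = 1.898 (given)
K = (γ − 1)m₀c² = (1.898 − 1) × 0.5110 MeV = 0.898000 × 0.5110 MeV = 0.4589 MeV

K ≈ 0.4589 MeV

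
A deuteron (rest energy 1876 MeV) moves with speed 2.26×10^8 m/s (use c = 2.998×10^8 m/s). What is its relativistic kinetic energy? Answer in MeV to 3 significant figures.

β = v/c = 2.26×10^8 / 2.998×10^8 = 0.75384
γ = 1/√(1 − 0.75384²) = 1.5219
K = (γ − 1)m₀c² = (1.5219 − 1) × 1876 MeV = 0.52192 × 1876 MeV = 979 MeV

K ≈ 979 MeV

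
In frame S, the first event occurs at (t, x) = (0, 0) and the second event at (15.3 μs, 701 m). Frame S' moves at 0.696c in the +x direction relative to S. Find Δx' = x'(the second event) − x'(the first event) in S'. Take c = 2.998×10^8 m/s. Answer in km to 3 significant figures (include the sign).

γ = 1/√(1 − 0.696²) = 1.3927
Δx' = γ(Δx − vΔt) = 1.3927 × (701 m − 0.696×(2.998×10^8 m/s)×15.3×10^-6 s)
= 1.3927 × (-2491.5 m) = -3.47 km

Δx' ≈ -3.47 km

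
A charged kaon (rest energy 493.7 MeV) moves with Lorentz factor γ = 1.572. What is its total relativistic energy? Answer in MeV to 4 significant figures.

γ = 1.572 (given)
E = γm₀c² = 1.572 × 493.7 MeV = 776.1 MeV

E ≈ 776.1 MeV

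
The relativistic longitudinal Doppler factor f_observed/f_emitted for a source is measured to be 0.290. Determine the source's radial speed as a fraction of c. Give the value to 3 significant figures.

f_obs/f_src = √((1−β)/(1+β)) = 0.290  ⇒  (1−β)/(1+β) = 0.084100
β = |1 − D²|/(1 + D²) = |1 − 0.084100|/(1 + 0.084100) = 0.845

β ≈ 0.845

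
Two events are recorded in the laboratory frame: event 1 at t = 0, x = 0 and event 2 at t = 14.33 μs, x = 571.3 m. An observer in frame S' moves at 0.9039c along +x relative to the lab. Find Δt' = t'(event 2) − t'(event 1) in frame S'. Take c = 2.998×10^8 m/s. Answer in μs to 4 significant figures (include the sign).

γ = 1/√(1 − 0.9039²) = 2.33785
Δt' = γ(Δt − vΔx/c²) = 2.33785 × (14.33 μs − 0.9039×571.3 m / (2.998×10^8 m/s))
= 2.33785 × (12.6075 μs) = 29.47 μs

Δt' ≈ 29.47 μs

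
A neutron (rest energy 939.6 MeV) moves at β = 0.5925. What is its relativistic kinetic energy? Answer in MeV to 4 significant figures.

K ≈ 226.8 MeV

γ = 1/√(1 − 0.5925²) = 1.24136
K = (γ − 1)m₀c² = (1.24136 − 1) × 939.6 MeV = 0.241356 × 939.6 MeV = 226.8 MeV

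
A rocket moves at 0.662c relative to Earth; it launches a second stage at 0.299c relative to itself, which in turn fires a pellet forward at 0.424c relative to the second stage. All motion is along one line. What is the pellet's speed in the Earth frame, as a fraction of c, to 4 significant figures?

Compose boost 2: (0.299 + 0.662)/(1 + 0.299×0.662) = 0.9610/1.19794 = 0.802212
Compose boost 3: (0.424 + 0.802212)/(1 + 0.424×0.802212) = 1.22621/1.34014 = 0.9150

u ≈ 0.9150c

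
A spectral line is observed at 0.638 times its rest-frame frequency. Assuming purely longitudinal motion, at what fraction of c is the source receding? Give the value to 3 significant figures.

f_obs/f_src = √((1−β)/(1+β)) = 0.638  ⇒  (1−β)/(1+β) = 0.40704
β = |1 − D²|/(1 + D²) = |1 − 0.40704|/(1 + 0.40704) = 0.421

β ≈ 0.421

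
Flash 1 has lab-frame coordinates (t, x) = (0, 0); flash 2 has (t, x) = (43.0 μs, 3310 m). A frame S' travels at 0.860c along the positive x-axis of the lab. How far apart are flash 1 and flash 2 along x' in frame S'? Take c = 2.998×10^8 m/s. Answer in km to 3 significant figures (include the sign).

Δx' ≈ -15.2 km

γ = 1/√(1 − 0.860²) = 1.9597
Δx' = γ(Δx − vΔt) = 1.9597 × (3310 m − 0.860×(2.998×10^8 m/s)×43.0×10^-6 s)
= 1.9597 × (-7776.6 m) = -15.2 km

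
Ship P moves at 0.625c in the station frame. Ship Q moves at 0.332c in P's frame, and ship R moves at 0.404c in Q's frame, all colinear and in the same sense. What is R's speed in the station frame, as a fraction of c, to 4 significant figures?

u ≈ 0.9063c

Compose boost 2: (0.332 + 0.625)/(1 + 0.332×0.625) = 0.9570/1.20750 = 0.792547
Compose boost 3: (0.404 + 0.792547)/(1 + 0.404×0.792547) = 1.19655/1.32019 = 0.9063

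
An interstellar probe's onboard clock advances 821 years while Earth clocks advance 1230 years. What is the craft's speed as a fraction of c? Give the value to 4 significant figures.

β ≈ 0.7446

γ = Δt/τ₀ = 1230/821 = 1.49817
β = √(1 − 1/γ²) = √(1 − 1/1.49817²) = 0.7446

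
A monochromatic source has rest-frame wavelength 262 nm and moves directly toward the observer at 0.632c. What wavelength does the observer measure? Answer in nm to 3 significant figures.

λ_obs ≈ 124 nm

Relativistic Doppler: λ_obs = λ_src √((1−β)/(1+β))
= 262 × √(0.36800/1.6320) = 262 × 0.47486 = 124 nm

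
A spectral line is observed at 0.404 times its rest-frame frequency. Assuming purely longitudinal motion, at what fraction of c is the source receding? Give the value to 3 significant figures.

f_obs/f_src = √((1−β)/(1+β)) = 0.404  ⇒  (1−β)/(1+β) = 0.16322
β = |1 − D²|/(1 + D²) = |1 − 0.16322|/(1 + 0.16322) = 0.719

β ≈ 0.719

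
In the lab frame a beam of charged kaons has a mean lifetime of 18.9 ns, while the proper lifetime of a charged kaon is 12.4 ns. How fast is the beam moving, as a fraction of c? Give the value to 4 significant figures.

β ≈ 0.7547

γ = Δt/τ₀ = 18.9/12.4 = 1.52419
β = √(1 − 1/γ²) = √(1 − 1/1.52419²) = 0.7547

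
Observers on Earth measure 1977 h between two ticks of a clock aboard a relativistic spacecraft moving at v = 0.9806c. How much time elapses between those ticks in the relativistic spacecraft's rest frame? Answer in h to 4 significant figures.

τ₀ ≈ 387.5 h

γ = 1/√(1 − 0.9806²) = 5.10153
Proper time: τ₀ = Δt/γ = 1977/5.10153 = 387.5 h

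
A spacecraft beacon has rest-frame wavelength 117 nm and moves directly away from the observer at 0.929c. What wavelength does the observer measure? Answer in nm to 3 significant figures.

λ_obs ≈ 610 nm

Relativistic Doppler: λ_obs = λ_src √((1+β)/(1−β))
= 117 × √(1.9290/0.071000) = 117 × 5.2124 = 610 nm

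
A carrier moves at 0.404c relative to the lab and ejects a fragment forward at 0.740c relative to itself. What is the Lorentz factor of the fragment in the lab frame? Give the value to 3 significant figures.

u_lab = (0.740 + 0.404)/(1 + 0.740×0.404) = 1.144/1.29896 = 0.880705
γ = 1/√(1 − 0.880705²) = 2.11

γ ≈ 2.11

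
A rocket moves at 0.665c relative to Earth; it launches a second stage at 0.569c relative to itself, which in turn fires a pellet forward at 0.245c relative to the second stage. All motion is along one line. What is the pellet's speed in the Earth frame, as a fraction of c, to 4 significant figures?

u ≈ 0.9351c

Compose boost 2: (0.569 + 0.665)/(1 + 0.569×0.665) = 1.234/1.37838 = 0.895251
Compose boost 3: (0.245 + 0.895251)/(1 + 0.245×0.895251) = 1.14025/1.21934 = 0.9351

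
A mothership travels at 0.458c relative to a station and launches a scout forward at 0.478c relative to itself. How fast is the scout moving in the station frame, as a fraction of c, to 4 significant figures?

u ≈ 0.7679c

Compose boost 2: (0.478 + 0.458)/(1 + 0.478×0.458) = 0.9360/1.21892 = 0.7679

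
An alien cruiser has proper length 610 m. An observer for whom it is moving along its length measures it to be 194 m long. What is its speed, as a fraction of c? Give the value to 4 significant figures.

β ≈ 0.9481

γ = L₀/L = 610/194 = 3.14433
β = √(1 − 1/γ²) = 0.9481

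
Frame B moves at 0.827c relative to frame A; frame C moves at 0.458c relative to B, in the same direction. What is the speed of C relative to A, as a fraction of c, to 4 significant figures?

u ≈ 0.9320c

Compose boost 2: (0.458 + 0.827)/(1 + 0.458×0.827) = 1.285/1.37877 = 0.9320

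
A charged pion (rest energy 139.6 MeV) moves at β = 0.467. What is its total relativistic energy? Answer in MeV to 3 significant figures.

E ≈ 158 MeV

γ = 1/√(1 − 0.467²) = 1.1309
E = γm₀c² = 1.1309 × 139.6 MeV = 158 MeV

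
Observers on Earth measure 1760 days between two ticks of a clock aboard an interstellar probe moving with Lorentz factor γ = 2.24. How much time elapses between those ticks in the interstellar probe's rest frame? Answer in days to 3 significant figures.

γ = 2.24 (given)
Proper time: τ₀ = Δt/γ = 1760/2.24 = 786 days

τ₀ ≈ 786 days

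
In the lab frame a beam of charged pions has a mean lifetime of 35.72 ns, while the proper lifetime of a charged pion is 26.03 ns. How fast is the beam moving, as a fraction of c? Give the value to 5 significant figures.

β ≈ 0.68481

γ = Δt/τ₀ = 35.72/26.03 = 1.372263
β = √(1 − 1/γ²) = √(1 − 1/1.372263²) = 0.68481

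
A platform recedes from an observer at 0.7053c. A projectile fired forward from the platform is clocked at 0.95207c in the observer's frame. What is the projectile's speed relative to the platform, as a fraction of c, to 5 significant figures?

Inverse velocity addition: u' = (u − v)/(1 − uv/c²)
= (0.95207 − 0.7053)/(1 − 0.95207×0.7053) = 0.24677/0.3285050 = 0.75119

u' ≈ 0.75119c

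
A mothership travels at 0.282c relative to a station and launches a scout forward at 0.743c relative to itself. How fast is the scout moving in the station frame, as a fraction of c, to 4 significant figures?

Compose boost 2: (0.743 + 0.282)/(1 + 0.743×0.282) = 1.025/1.20953 = 0.8474

u ≈ 0.8474c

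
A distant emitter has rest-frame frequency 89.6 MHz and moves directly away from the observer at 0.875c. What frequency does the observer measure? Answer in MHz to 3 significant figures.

Relativistic Doppler: f_obs = f_src √((1−β)/(1+β))
= 89.6 × √(0.12500/1.8750) = 89.6 × 0.25820 = 23.1 MHz

f_obs ≈ 23.1 MHz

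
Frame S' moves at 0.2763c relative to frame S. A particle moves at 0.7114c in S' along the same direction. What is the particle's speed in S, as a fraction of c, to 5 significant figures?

Relativistic velocity addition: u = (u' + v)/(1 + u'v/c²)
= (0.7114 + 0.2763)/(1 + 0.7114×0.2763) = 0.98770/1.196560 = 0.82545

u ≈ 0.82545c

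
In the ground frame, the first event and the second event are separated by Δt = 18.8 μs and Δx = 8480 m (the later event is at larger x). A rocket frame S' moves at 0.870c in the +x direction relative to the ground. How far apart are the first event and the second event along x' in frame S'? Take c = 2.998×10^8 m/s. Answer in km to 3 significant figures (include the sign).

γ = 1/√(1 − 0.870²) = 2.0282
Δx' = γ(Δx − vΔt) = 2.0282 × (8480 m − 0.870×(2.998×10^8 m/s)×18.8×10^-6 s)
= 2.0282 × (3576.5 m) = 7.25 km

Δx' ≈ 7.25 km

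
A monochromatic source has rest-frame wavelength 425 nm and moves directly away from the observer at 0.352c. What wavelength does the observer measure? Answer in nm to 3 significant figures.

λ_obs ≈ 614 nm

Relativistic Doppler: λ_obs = λ_src √((1+β)/(1−β))
= 425 × √(1.3520/0.64800) = 425 × 1.4444 = 614 nm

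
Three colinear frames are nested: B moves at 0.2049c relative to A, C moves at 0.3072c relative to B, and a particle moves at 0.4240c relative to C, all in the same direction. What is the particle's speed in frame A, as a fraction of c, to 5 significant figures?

Compose boost 2: (0.3072 + 0.2049)/(1 + 0.3072×0.2049) = 0.51210/1.062945 = 0.4817746
Compose boost 3: (0.4240 + 0.4817746)/(1 + 0.4240×0.4817746) = 0.9057746/1.204272 = 0.75213

u ≈ 0.75213c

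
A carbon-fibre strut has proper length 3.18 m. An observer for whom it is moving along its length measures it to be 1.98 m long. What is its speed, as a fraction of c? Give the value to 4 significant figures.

β ≈ 0.7825

γ = L₀/L = 3.18/1.98 = 1.60606
β = √(1 − 1/γ²) = 0.7825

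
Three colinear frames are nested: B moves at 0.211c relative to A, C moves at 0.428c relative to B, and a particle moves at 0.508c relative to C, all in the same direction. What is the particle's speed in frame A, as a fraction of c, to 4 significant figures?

Compose boost 2: (0.428 + 0.211)/(1 + 0.428×0.211) = 0.6390/1.09031 = 0.586073
Compose boost 3: (0.508 + 0.586073)/(1 + 0.508×0.586073) = 1.09407/1.29773 = 0.8431

u ≈ 0.8431c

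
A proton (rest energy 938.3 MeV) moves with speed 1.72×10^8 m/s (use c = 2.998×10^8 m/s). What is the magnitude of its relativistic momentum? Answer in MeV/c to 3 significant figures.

β = v/c = 1.72×10^8 / 2.998×10^8 = 0.57372
γ = 1/√(1 − 0.57372²) = 1.2209
p = γβm₀c = 1.2209 × 0.57372 × 938.3 MeV/c = 657 MeV/c

p ≈ 657 MeV/c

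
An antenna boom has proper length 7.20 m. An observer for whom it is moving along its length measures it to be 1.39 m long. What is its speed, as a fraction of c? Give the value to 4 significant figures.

β ≈ 0.9812

γ = L₀/L = 7.20/1.39 = 5.17986
β = √(1 − 1/γ²) = 0.9812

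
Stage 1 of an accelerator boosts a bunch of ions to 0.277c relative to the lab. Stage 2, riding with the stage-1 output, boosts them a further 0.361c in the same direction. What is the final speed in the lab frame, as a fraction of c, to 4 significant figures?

Compose boost 2: (0.361 + 0.277)/(1 + 0.361×0.277) = 0.6380/1.10000 = 0.5800

u ≈ 0.5800c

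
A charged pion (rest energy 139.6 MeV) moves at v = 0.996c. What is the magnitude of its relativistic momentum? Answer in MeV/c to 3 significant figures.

γ = 1/√(1 − 0.996²) = 11.192
p = γβm₀c = 11.192 × 0.996 × 139.6 MeV/c = 1560 MeV/c

p ≈ 1560 MeV/c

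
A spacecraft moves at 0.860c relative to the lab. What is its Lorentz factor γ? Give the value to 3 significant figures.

γ = 1/√(1 − β²) = 1/√(1 − 0.860²) = 1/√(0.26040) = 1.96

γ ≈ 1.96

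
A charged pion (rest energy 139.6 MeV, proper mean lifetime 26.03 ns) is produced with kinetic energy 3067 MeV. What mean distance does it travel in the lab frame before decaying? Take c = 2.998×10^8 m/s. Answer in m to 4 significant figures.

γ = 1 + K/(m₀c²) = 1 + 3067/139.6 = 22.9699
β = √(1 − 1/γ²) = 0.999052
Dilated lifetime: γτ₀ = 22.9699 × 26.03 ns = 597.907 ns
d = βc·γτ₀ = 0.999052 × (2.998×10^8 m/s) × 5.97907×10^-7 s = 179.1 m

d ≈ 179.1 m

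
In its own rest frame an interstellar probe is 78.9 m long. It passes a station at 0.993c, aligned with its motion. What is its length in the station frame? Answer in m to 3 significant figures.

γ = 1/√(1 − 0.993²) = 8.4664
Length contraction: L = L₀/γ = 78.9/8.4664 = 9.32 m

L ≈ 9.32 m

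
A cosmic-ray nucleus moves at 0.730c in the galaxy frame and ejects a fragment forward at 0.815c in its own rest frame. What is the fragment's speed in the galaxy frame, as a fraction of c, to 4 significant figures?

Compose boost 2: (0.815 + 0.730)/(1 + 0.815×0.730) = 1.545/1.59495 = 0.9687

u ≈ 0.9687c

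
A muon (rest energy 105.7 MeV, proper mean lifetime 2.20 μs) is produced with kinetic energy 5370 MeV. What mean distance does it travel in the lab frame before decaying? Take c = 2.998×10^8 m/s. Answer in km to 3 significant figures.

γ = 1 + K/(m₀c²) = 1 + 5370/105.7 = 51.804
β = √(1 − 1/γ²) = 0.99981
Dilated lifetime: γτ₀ = 51.804 × 2.20 μs = 113.97 μs
d = βc·γτ₀ = 0.99981 × (2.998×10^8 m/s) × 0.00011397 s = 34.2 km

d ≈ 34.2 km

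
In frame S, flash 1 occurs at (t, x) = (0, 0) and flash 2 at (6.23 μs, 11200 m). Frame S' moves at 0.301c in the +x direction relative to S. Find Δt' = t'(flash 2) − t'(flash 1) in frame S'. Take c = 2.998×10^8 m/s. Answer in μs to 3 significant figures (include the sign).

γ = 1/√(1 − 0.301²) = 1.0486
Δt' = γ(Δt − vΔx/c²) = 1.0486 × (6.23 μs − 0.301×11200 m / (2.998×10^8 m/s))
= 1.0486 × (-5.0148 μs) = -5.26 μs

Δt' ≈ -5.26 μs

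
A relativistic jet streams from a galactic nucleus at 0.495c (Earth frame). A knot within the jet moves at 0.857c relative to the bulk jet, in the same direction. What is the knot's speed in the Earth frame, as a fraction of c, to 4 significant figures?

Relativistic velocity addition: u = (u' + v)/(1 + u'v/c²)
= (0.857 + 0.495)/(1 + 0.857×0.495) = 1.352/1.42422 = 0.9493

u ≈ 0.9493c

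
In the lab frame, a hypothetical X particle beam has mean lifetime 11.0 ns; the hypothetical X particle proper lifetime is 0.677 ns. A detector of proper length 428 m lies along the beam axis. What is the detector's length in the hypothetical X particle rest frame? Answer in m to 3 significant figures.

L ≈ 26.3 m

Time dilation ⇒ γ = Δt/τ₀ = 11.0/0.677 = 16.248
Length contraction: L = L₀/γ = 428/16.248 = 26.3 m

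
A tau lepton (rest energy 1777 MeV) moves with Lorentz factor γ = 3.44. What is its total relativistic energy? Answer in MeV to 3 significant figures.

γ = 3.44 (given)
E = γm₀c² = 3.44 × 1777 MeV = 6110 MeV

E ≈ 6110 MeV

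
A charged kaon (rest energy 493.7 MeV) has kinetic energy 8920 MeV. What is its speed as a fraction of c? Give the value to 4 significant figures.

γ = 1 + K/(m₀c²) = 1 + 8920/493.7 = 19.0677
β = √(1 − 1/γ²) = 0.9986

β ≈ 0.9986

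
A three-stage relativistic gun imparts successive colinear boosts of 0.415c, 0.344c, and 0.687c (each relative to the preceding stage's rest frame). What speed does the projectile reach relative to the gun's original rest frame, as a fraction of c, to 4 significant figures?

u ≈ 0.9278c

Compose boost 2: (0.344 + 0.415)/(1 + 0.344×0.415) = 0.7590/1.14276 = 0.664181
Compose boost 3: (0.687 + 0.664181)/(1 + 0.687×0.664181) = 1.35118/1.45629 = 0.9278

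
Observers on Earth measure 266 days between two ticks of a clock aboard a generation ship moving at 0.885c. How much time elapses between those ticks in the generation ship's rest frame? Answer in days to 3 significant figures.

γ = 1/√(1 − 0.885²) = 2.1478
Proper time: τ₀ = Δt/γ = 266/2.1478 = 124 days

τ₀ ≈ 124 days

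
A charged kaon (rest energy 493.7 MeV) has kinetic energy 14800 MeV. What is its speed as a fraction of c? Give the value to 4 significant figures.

γ = 1 + K/(m₀c²) = 1 + 14800/493.7 = 30.9777
β = √(1 − 1/γ²) = 0.9995

β ≈ 0.9995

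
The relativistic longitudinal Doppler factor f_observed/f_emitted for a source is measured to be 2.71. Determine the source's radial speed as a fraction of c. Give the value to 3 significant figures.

f_obs/f_src = √((1+β)/(1−β)) = 2.71  ⇒  (1+β)/(1−β) = 7.3441
β = |1 − D²|/(1 + D²) = |1 − 7.3441|/(1 + 7.3441) = 0.760

β ≈ 0.760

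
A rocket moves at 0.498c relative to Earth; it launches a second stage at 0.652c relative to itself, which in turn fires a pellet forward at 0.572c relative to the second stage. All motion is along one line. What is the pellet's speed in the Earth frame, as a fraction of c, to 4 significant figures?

Compose boost 2: (0.652 + 0.498)/(1 + 0.652×0.498) = 1.150/1.32470 = 0.868124
Compose boost 3: (0.572 + 0.868124)/(1 + 0.572×0.868124) = 1.44012/1.49657 = 0.9623

u ≈ 0.9623c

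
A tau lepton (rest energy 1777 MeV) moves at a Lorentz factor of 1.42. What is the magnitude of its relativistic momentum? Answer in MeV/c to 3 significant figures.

p ≈ 1790 MeV/c

β = √(1 − 1/γ²) = √(1 − 1/1.42²) = 0.70998
p = γβm₀c = 1.42 × 0.70998 × 1777 MeV/c = 1790 MeV/c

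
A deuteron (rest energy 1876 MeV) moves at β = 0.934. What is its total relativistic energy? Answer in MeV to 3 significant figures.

γ = 1/√(1 − 0.934²) = 2.7990
E = γm₀c² = 2.7990 × 1876 MeV = 5250 MeV

E ≈ 5250 MeV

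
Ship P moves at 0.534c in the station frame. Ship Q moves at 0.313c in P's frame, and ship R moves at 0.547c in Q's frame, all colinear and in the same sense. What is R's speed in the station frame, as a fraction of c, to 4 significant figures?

Compose boost 2: (0.313 + 0.534)/(1 + 0.313×0.534) = 0.8470/1.16714 = 0.725704
Compose boost 3: (0.547 + 0.725704)/(1 + 0.547×0.725704) = 1.27270/1.39696 = 0.9111

u ≈ 0.9111c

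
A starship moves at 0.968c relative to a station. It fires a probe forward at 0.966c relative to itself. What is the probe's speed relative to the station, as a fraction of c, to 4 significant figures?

u ≈ 0.9994c

Relativistic velocity addition: u = (u' + v)/(1 + u'v/c²)
= (0.966 + 0.968)/(1 + 0.966×0.968) = 1.934/1.93509 = 0.9994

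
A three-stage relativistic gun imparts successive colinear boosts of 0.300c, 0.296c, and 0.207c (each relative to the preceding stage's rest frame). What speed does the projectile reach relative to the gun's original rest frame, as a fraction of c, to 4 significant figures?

Compose boost 2: (0.296 + 0.300)/(1 + 0.296×0.300) = 0.5960/1.08880 = 0.547392
Compose boost 3: (0.207 + 0.547392)/(1 + 0.207×0.547392) = 0.754392/1.11331 = 0.6776

u ≈ 0.6776c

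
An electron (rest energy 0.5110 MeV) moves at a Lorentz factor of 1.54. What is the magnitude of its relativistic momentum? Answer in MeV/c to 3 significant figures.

p ≈ 0.598 MeV/c

β = √(1 − 1/γ²) = √(1 − 1/1.54²) = 0.76049
p = γβm₀c = 1.54 × 0.76049 × 0.5110 MeV/c = 0.598 MeV/c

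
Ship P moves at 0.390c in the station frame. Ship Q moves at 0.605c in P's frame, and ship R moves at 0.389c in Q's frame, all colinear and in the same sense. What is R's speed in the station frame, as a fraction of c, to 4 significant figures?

u ≈ 0.9093c

Compose boost 2: (0.605 + 0.390)/(1 + 0.605×0.390) = 0.9950/1.23595 = 0.805049
Compose boost 3: (0.389 + 0.805049)/(1 + 0.389×0.805049) = 1.19405/1.31316 = 0.9093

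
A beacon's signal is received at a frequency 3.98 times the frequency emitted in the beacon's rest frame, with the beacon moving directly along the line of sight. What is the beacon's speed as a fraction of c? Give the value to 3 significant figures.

f_obs/f_src = √((1+β)/(1−β)) = 3.98  ⇒  (1+β)/(1−β) = 15.840
β = |1 − D²|/(1 + D²) = |1 − 15.840|/(1 + 15.840) = 0.881

β ≈ 0.881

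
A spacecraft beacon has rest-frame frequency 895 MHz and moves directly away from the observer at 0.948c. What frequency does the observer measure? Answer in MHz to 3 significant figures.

f_obs ≈ 146 MHz

Relativistic Doppler: f_obs = f_src √((1−β)/(1+β))
= 895 × √(0.052000/1.9480) = 895 × 0.16338 = 146 MHz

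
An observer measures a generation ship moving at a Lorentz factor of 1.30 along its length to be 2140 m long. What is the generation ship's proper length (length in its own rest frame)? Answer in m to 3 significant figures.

γ = 1.30 (given)
L₀ = γL = 1.30 × 2140 = 2780 m

L₀ ≈ 2780 m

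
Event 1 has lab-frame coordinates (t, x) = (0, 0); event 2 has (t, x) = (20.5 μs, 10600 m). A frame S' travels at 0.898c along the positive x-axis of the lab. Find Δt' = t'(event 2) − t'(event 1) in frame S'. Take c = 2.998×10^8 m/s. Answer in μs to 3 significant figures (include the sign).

γ = 1/√(1 − 0.898²) = 2.2728
Δt' = γ(Δt − vΔx/c²) = 2.2728 × (20.5 μs − 0.898×10600 m / (2.998×10^8 m/s))
= 2.2728 × (-11.251 μs) = -25.6 μs

Δt' ≈ -25.6 μs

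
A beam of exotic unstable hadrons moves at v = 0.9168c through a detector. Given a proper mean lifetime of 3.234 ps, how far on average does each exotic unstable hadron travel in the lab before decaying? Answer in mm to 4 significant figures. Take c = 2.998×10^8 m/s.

d ≈ 2.226 mm

γ = 1/√(1 − 0.9168²) = 2.50409
Dilated lifetime: Δt = γτ₀ = 2.50409 × 3.234 ps = 8.09823 ps
d = vΔt = 0.9168c × 8.09823 ps = 2.74857×10^8 m/s × 8.09823×10^-12 s = 2.226 mm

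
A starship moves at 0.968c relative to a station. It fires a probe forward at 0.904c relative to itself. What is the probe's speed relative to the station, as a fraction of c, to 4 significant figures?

Relativistic velocity addition: u = (u' + v)/(1 + u'v/c²)
= (0.904 + 0.968)/(1 + 0.904×0.968) = 1.872/1.87507 = 0.9984

u ≈ 0.9984c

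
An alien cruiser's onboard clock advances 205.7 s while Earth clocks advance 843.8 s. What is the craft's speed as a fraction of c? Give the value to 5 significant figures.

γ = Δt/τ₀ = 843.8/205.7 = 4.102090
β = √(1 − 1/γ²) = √(1 − 1/4.102090²) = 0.96983

β ≈ 0.96983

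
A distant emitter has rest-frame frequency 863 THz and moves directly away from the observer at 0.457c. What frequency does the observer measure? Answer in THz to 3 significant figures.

f_obs ≈ 527 THz

Relativistic Doppler: f_obs = f_src √((1−β)/(1+β))
= 863 × √(0.54300/1.4570) = 863 × 0.61048 = 527 THz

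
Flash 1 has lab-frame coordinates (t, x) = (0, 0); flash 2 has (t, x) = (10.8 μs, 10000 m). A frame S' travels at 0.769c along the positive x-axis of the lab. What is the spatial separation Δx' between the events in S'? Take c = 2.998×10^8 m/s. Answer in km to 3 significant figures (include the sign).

Δx' ≈ 11.7 km

γ = 1/√(1 − 0.769²) = 1.5643
Δx' = γ(Δx − vΔt) = 1.5643 × (10000 m − 0.769×(2.998×10^8 m/s)×10.8×10^-6 s)
= 1.5643 × (7510.1 m) = 11.7 km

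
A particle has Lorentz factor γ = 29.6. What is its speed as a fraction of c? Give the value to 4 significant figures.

β = √(1 − 1/γ²) = √(1 − 1/29.6²) = √(0.998859) = 0.9994

β ≈ 0.9994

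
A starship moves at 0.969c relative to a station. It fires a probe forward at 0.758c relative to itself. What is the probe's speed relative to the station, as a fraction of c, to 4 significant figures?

u ≈ 0.9957c

Relativistic velocity addition: u = (u' + v)/(1 + u'v/c²)
= (0.758 + 0.969)/(1 + 0.758×0.969) = 1.727/1.73450 = 0.9957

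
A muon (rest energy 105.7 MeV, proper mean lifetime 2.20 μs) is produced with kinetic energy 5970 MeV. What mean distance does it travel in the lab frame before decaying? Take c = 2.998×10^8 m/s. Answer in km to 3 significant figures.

γ = 1 + K/(m₀c²) = 1 + 5970/105.7 = 57.481
β = √(1 − 1/γ²) = 0.99985
Dilated lifetime: γτ₀ = 57.481 × 2.20 μs = 126.46 μs
d = βc·γτ₀ = 0.99985 × (2.998×10^8 m/s) × 0.00012646 s = 37.9 km

d ≈ 37.9 km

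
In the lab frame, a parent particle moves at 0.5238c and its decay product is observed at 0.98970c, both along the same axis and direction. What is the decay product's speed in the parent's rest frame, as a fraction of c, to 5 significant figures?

Inverse velocity addition: u' = (u − v)/(1 − uv/c²)
= (0.98970 − 0.5238)/(1 − 0.98970×0.5238) = 0.46590/0.4815951 = 0.96741

u' ≈ 0.96741c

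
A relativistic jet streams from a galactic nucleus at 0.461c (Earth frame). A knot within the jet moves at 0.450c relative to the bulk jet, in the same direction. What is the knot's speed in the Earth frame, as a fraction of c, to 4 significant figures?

u ≈ 0.7545c

Relativistic velocity addition: u = (u' + v)/(1 + u'v/c²)
= (0.450 + 0.461)/(1 + 0.450×0.461) = 0.9110/1.20745 = 0.7545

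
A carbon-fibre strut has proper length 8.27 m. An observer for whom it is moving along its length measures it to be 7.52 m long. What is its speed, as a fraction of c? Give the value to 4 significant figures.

γ = L₀/L = 8.27/7.52 = 1.09973
β = √(1 − 1/γ²) = 0.4161

β ≈ 0.4161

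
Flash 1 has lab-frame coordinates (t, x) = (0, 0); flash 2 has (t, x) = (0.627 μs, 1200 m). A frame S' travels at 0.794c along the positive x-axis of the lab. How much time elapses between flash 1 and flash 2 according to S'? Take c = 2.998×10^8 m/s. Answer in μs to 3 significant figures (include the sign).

Δt' ≈ -4.20 μs

γ = 1/√(1 − 0.794²) = 1.6450
Δt' = γ(Δt − vΔx/c²) = 1.6450 × (0.627 μs − 0.794×1200 m / (2.998×10^8 m/s))
= 1.6450 × (-2.5511 μs) = -4.20 μs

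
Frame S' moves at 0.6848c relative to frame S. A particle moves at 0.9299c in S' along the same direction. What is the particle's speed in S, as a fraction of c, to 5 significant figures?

Relativistic velocity addition: u = (u' + v)/(1 + u'v/c²)
= (0.9299 + 0.6848)/(1 + 0.9299×0.6848) = 1.6147/1.636796 = 0.98650

u ≈ 0.98650c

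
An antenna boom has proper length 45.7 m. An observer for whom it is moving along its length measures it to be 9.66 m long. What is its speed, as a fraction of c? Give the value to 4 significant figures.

β ≈ 0.9774

γ = L₀/L = 45.7/9.66 = 4.73085
β = √(1 − 1/γ²) = 0.9774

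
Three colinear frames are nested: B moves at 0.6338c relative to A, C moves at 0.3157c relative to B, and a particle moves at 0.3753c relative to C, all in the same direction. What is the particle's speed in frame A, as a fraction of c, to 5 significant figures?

u ≈ 0.89942c

Compose boost 2: (0.3157 + 0.6338)/(1 + 0.3157×0.6338) = 0.94950/1.200091 = 0.7911902
Compose boost 3: (0.3753 + 0.7911902)/(1 + 0.3753×0.7911902) = 1.166490/1.296934 = 0.89942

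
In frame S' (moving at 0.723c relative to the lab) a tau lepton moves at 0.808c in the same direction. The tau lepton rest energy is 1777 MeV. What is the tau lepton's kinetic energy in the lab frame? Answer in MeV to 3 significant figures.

K ≈ 5140 MeV

u_lab = (0.808 + 0.723)/(1 + 0.808×0.723) = 0.966428
γ = 1/√(1 − 0.966428²) = 3.8920
K = (γ − 1)m₀c² = (3.8920 − 1) × 1777 = 2.8920 × 1777 = 5140 MeV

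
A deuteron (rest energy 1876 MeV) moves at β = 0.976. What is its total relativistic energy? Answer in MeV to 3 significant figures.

E ≈ 8610 MeV

γ = 1/√(1 − 0.976²) = 4.5920
E = γm₀c² = 4.5920 × 1876 MeV = 8610 MeV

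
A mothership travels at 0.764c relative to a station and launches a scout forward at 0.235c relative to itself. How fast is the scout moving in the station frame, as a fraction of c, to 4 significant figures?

Compose boost 2: (0.235 + 0.764)/(1 + 0.235×0.764) = 0.9990/1.17954 = 0.8469

u ≈ 0.8469c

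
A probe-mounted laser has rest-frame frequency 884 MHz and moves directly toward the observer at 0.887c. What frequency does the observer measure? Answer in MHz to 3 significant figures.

f_obs ≈ 3610 MHz

Relativistic Doppler: f_obs = f_src √((1+β)/(1−β))
= 884 × √(1.8870/0.11300) = 884 × 4.0865 = 3610 MHz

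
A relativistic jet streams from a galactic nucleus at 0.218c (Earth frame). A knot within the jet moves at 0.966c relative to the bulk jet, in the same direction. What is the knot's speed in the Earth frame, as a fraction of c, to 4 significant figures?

Relativistic velocity addition: u = (u' + v)/(1 + u'v/c²)
= (0.966 + 0.218)/(1 + 0.966×0.218) = 1.184/1.21059 = 0.9780

u ≈ 0.9780c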